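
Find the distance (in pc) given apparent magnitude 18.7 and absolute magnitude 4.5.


d = 10^((m - M + 5)/5) = 10^((18.7 - 4.5 + 5)/5) = 6918.3097

6918.3097 pc


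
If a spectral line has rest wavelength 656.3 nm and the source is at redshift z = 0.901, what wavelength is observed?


lam_obs = lam_emit * (1 + z) = 656.3 * (1 + 0.901) = 1247.6263

1247.6263 nm


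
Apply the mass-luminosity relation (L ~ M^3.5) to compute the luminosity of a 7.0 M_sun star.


L/L_sun = (M/M_sun)^3.5 = 7.0^3.5 = 907.4927

907.4927 L_sun


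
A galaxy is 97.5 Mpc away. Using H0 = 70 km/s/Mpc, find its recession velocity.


v = H0 * d = 70 * 97.5 = 6825.0

6825.0 km/s


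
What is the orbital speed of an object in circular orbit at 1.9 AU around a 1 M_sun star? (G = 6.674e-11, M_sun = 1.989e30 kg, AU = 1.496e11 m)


v = sqrt(GM/r) = sqrt(6.674e-11 * 1.989e+30 / 2.842e+11) = 21610.6533

21610.6533 m/s


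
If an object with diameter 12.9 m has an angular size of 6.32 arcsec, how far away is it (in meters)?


D = size / theta_rad, theta_rad = 6.32 * pi/(180*3600) = 3.064e-05, D = 421015.19

421015.19 m


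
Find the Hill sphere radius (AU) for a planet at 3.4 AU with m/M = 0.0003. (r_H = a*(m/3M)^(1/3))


r_H = a * (m/3M)^(1/3) = 3.4 * (0.0003/3)^(1/3) = 0.1578

0.1578 AU


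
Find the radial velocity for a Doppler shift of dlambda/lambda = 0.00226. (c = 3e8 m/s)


v = (dlambda/lambda) * c = 0.00226 * 3e8 = 678000.0

678000.0 m/s


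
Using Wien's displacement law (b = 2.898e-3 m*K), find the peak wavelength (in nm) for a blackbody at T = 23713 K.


lam_max = b / T = 2.898e-3 / 23713 = 1.222e-07 m = 122.2114 nm

122.2114 nm


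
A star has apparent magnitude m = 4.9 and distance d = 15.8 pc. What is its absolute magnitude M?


M = m - 5*log10(d) + 5 = 4.9 - 5*log10(15.8) + 5 = 3.9067

3.9067


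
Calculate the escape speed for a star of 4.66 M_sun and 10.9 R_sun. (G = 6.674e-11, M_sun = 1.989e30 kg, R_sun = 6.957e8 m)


M = 4.66 * 1.989e30 kg = 9.26874e+30 kg; R = 10.9 * 6.957e8 m = 7.58313e+09 m. v_esc = sqrt(2GM/R) = sqrt(2 * 6.674e-11 * 9.26874e+30 / 7.58313e+09) = 403918.9217

403918.9217 m/s


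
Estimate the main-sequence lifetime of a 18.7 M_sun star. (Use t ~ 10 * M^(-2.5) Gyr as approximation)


t = 10 * M^(-2.5) = 10 * 18.7^(-2.5) = 0.0066

0.0066 Gyr


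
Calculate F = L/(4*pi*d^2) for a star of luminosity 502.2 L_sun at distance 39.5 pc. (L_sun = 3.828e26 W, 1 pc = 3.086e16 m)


F = L / (4*pi*d^2) = 1.922e+29 / (4*pi*(1.219e+18)^2) = 1.030e-08

1.030e-08 W/m^2


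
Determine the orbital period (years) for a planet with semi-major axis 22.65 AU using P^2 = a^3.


P = a^(3/2) = 22.65^1.5 = 107.7959

107.7959 years


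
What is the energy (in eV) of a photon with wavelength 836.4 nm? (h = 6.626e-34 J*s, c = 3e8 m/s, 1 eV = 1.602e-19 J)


E = hc/lambda = 6.626e-34 * 3e8 / 8.364e-07 = 2.377e-19 J = 1.4835 eV

1.4835 eV


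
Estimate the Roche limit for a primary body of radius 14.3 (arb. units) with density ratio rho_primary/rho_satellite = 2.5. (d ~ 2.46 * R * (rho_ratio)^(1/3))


d_Roche = 2.46 * 14.3 * 2.5^(1/3) = 47.7439

47.7439


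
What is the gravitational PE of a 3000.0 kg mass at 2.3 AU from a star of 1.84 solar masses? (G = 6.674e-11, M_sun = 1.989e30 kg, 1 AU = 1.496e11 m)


M = 1.84 * 1.989e30 kg = 3.65976e+30 kg; r = 2.3 AU * 1.496e11 m/AU = 3.4408e+11 m. U = -GM*m/r = -(6.674e-11 * 3.65976e+30 * 3000.0) / 3.4408e+11 = -2.130e+12

-2.130e+12 J


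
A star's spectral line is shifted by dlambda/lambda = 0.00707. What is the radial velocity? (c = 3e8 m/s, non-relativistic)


v = (dlambda/lambda) * c = 0.00707 * 3e8 = 2.121e+06

2.121e+06 m/s


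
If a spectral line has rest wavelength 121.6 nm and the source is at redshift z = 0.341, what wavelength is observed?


lam_obs = lam_emit * (1 + z) = 121.6 * (1 + 0.341) = 163.0656

163.0656 nm


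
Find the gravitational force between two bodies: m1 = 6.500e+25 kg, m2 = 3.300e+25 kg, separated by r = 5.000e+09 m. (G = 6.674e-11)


F = G*m1*m2/r^2 = 6.674e-11 * 6.500e+25 * 3.300e+25 / (5.000e+09)^2 = 6.674e-11 * 2.145e+51 / 2.500e+19 = 5.726e+21

5.726e+21 N


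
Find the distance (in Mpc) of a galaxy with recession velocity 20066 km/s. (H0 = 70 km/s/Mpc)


d = v / H0 = 20066 / 70 = 286.6571

286.6571 Mpc


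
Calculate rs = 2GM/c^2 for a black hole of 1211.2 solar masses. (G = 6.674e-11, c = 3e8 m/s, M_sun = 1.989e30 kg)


M = 1211.2 * 1.989e30 kg = 2.4090768e+33 kg. rs = 2GM/c^2 = 2 * 6.674e-11 * 2.4090768e+33 / (3e8)^2 = 3.573e+06

3.573e+06 m


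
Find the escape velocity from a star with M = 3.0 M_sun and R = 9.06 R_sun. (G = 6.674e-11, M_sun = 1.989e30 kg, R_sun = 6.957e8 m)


M = 3.0 * 1.989e30 kg = 5.967e+30 kg; R = 9.06 * 6.957e8 m = 6.303042e+09 m. v_esc = sqrt(2GM/R) = sqrt(2 * 6.674e-11 * 5.967e+30 / 6.303042e+09) = 355476.5998

355476.5998 m/s


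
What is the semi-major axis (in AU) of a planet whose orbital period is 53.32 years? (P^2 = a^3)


a = P^(2/3) = 53.32^(2/3) = 14.1664

14.1664 AU


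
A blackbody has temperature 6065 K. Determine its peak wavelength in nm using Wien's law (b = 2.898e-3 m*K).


lam_max = b / T = 2.898e-3 / 6065 = 4.778e-07 m = 477.8236 nm

477.8236 nm


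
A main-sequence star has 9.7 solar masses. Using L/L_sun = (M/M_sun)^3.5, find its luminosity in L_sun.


L/L_sun = (M/M_sun)^3.5 = 9.7^3.5 = 2842.5039

2842.5039 L_sun


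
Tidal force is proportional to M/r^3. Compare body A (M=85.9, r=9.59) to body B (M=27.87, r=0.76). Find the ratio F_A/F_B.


Ratio = (M1/r1^3) / (M2/r2^3) = (85.9/9.59^3) / (27.87/0.76^3) = 0.0015

0.0015


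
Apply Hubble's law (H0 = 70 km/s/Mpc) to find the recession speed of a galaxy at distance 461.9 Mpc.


v = H0 * d = 70 * 461.9 = 32333.0

32333.0 km/s


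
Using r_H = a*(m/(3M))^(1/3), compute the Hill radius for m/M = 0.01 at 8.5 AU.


r_H = a * (m/3M)^(1/3) = 8.5 * (0.01/3)^(1/3) = 1.2697

1.2697 AU


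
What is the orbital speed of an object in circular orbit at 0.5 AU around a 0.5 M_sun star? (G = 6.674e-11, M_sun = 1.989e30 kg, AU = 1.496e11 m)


v = sqrt(GM/r) = sqrt(6.674e-11 * 9.945e+29 / 7.480e+10) = 29788.2298

29788.2298 m/s


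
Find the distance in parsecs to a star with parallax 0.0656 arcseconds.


d = 1/p = 1/0.0656 = 15.2439

15.2439 pc


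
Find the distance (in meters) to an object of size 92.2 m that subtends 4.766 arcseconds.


D = size / theta_rad, theta_rad = 4.766 * pi/(180*3600) = 2.311e-05, D = 3.990e+06

3.990e+06 m


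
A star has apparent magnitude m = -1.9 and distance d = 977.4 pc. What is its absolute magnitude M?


M = m - 5*log10(d) + 5 = -1.9 - 5*log10(977.4) + 5 = -11.8504

-11.8504


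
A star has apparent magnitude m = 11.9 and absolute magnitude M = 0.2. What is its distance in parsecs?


d = 10^((m - M + 5)/5) = 10^((11.9 - 0.2 + 5)/5) = 2187.7616

2187.7616 pc


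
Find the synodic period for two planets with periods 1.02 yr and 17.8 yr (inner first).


1/P_syn = |1/P1 - 1/P2| = |1/1.02 - 1/17.8| => P_syn = 1.082

1.082 years


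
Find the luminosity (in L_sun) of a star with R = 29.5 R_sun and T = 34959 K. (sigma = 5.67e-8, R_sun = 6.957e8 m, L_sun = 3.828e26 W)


R = 29.5 * 6.957e8 m = 2.052315e+10 m. L = 4*pi*R^2*sigma*T^4 = 4*pi*(2.052315e+10)^2 * 5.67e-8 * 34959^4 = 4.48246561e+32 W. L/L_sun = 4.48246561e+32 / 3.828e26 = 1.171e+06

1.171e+06 L_sun


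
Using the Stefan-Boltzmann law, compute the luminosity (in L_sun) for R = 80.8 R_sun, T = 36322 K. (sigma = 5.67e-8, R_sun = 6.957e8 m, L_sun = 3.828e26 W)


R = 80.8 * 6.957e8 m = 5.621256e+10 m. L = 4*pi*R^2*sigma*T^4 = 4*pi*(5.621256e+10)^2 * 5.67e-8 * 36322^4 = 3.918669778e+33 W. L/L_sun = 3.918669778e+33 / 3.828e26 = 1.024e+07

1.024e+07 L_sun


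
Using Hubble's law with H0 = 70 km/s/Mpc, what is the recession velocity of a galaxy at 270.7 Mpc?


v = H0 * d = 70 * 270.7 = 18949.0

18949.0 km/s


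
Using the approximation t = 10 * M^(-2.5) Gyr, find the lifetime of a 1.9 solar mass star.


t = 10 * M^(-2.5) = 10 * 1.9^(-2.5) = 2.0096

2.0096 Gyr


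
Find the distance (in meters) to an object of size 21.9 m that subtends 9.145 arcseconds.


D = size / theta_rad, theta_rad = 9.145 * pi/(180*3600) = 4.434e-05, D = 493952.8985

493952.8985 m


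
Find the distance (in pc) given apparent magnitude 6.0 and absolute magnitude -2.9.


d = 10^((m - M + 5)/5) = 10^((6.0 - -2.9 + 5)/5) = 602.5596

602.5596 pc


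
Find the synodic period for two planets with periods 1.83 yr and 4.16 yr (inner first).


1/P_syn = |1/P1 - 1/P2| = |1/1.83 - 1/4.16| => P_syn = 3.2673

3.2673 years


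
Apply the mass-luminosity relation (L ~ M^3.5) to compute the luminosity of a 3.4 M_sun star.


L/L_sun = (M/M_sun)^3.5 = 3.4^3.5 = 72.473

72.473 L_sun


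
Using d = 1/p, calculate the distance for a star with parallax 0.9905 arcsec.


d = 1/p = 1/0.9905 = 1.0096

1.0096 pc


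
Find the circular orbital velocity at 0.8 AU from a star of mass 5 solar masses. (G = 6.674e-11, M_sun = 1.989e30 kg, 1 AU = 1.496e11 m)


v = sqrt(GM/r) = sqrt(6.674e-11 * 9.945e+30 / 1.197e+11) = 74470.5746

74470.5746 m/s


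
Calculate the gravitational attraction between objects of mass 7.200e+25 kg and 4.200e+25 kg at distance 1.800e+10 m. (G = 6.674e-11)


F = G*m1*m2/r^2 = 6.674e-11 * 7.200e+25 * 4.200e+25 / (1.800e+10)^2 = 6.674e-11 * 3.024e+51 / 3.240e+20 = 6.229e+20

6.229e+20 N


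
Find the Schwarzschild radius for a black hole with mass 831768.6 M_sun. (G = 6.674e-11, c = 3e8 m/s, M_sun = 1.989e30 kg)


M = 831768.6 * 1.989e30 kg = 1.654387745e+36 kg. rs = 2GM/c^2 = 2 * 6.674e-11 * 1.654387745e+36 / (3e8)^2 = 2.454e+09

2.454e+09 m


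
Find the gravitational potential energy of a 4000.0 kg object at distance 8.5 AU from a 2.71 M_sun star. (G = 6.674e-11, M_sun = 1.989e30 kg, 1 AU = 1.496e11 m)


M = 2.71 * 1.989e30 kg = 5.39019e+30 kg; r = 8.5 AU * 1.496e11 m/AU = 1.2716e+12 m. U = -GM*m/r = -(6.674e-11 * 5.39019e+30 * 4000.0) / 1.2716e+12 = -1.132e+12

-1.132e+12 J


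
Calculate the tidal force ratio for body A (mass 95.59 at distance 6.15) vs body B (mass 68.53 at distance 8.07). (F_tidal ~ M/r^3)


Ratio = (M1/r1^3) / (M2/r2^3) = (95.59/6.15^3) / (68.53/8.07^3) = 3.1516

3.1516


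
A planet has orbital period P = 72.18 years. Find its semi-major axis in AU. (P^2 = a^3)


a = P^(2/3) = 72.18^(2/3) = 17.3358

17.3358 AU


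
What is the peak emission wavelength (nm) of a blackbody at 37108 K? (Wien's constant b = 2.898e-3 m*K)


lam_max = b / T = 2.898e-3 / 37108 = 7.810e-08 m = 78.0964 nm

78.0964 nm


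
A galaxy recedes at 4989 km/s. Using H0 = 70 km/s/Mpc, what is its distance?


d = v / H0 = 4989 / 70 = 71.2714

71.2714 Mpc


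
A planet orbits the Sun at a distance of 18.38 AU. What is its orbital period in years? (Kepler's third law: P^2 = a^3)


P = a^(3/2) = 18.38^1.5 = 78.7986

78.7986 years


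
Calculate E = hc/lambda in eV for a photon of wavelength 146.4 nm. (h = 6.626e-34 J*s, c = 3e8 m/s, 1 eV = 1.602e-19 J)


E = hc/lambda = 6.626e-34 * 3e8 / 1.464e-07 = 1.358e-18 J = 8.4756 eV

8.4756 eV


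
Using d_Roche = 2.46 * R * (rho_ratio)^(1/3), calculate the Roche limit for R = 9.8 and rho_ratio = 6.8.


d_Roche = 2.46 * 9.8 * 6.8^(1/3) = 45.6735

45.6735


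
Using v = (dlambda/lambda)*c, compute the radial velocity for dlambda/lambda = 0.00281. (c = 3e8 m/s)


v = (dlambda/lambda) * c = 0.00281 * 3e8 = 843000.0

843000.0 m/s


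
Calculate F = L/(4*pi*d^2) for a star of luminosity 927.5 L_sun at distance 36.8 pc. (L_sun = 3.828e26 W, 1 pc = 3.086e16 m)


F = L / (4*pi*d^2) = 3.550e+29 / (4*pi*(1.136e+18)^2) = 2.191e-08

2.191e-08 W/m^2


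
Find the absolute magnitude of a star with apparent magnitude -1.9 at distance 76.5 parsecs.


M = m - 5*log10(d) + 5 = -1.9 - 5*log10(76.5) + 5 = -6.3183

-6.3183


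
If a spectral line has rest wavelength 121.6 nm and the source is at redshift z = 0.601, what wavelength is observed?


lam_obs = lam_emit * (1 + z) = 121.6 * (1 + 0.601) = 194.6816

194.6816 nm


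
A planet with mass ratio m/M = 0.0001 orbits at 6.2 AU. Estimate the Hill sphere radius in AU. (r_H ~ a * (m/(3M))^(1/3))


r_H = a * (m/3M)^(1/3) = 6.2 * (0.0001/3)^(1/3) = 0.1995

0.1995 AU


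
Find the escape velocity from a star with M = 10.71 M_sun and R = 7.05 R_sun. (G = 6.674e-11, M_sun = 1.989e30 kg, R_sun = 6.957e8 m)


M = 10.71 * 1.989e30 kg = 2.130219e+31 kg; R = 7.05 * 6.957e8 m = 4.904685e+09 m. v_esc = sqrt(2GM/R) = sqrt(2 * 6.674e-11 * 2.130219e+31 / 4.904685e+09) = 761403.144

761403.144 m/s


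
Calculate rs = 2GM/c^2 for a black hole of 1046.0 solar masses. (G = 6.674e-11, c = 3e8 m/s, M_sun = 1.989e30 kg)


M = 1046.0 * 1.989e30 kg = 2.080494e+33 kg. rs = 2GM/c^2 = 2 * 6.674e-11 * 2.080494e+33 / (3e8)^2 = 3.086e+06

3.086e+06 m


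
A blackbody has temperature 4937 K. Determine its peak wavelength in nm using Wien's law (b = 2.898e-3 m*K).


lam_max = b / T = 2.898e-3 / 4937 = 5.870e-07 m = 586.9962 nm

586.9962 nm


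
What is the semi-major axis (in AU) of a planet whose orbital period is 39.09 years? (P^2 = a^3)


a = P^(2/3) = 39.09^(2/3) = 11.518

11.518 AU


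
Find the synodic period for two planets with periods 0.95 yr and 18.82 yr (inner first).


1/P_syn = |1/P1 - 1/P2| = |1/0.95 - 1/18.82| => P_syn = 1.0005

1.0005 years


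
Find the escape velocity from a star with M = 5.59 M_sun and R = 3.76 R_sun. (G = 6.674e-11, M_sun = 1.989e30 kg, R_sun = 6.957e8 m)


M = 5.59 * 1.989e30 kg = 1.111851e+31 kg; R = 3.76 * 6.957e8 m = 2.615832e+09 m. v_esc = sqrt(2GM/R) = sqrt(2 * 6.674e-11 * 1.111851e+31 / 2.615832e+09) = 753228.0252

753228.0252 m/s


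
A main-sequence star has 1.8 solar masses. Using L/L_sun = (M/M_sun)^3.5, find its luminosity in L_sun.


L/L_sun = (M/M_sun)^3.5 = 1.8^3.5 = 7.8244

7.8244 L_sun


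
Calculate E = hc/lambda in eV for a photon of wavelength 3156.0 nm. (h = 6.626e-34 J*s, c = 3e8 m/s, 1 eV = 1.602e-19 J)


E = hc/lambda = 6.626e-34 * 3e8 / 3.156e-06 = 6.298e-20 J = 0.3932 eV

0.3932 eV


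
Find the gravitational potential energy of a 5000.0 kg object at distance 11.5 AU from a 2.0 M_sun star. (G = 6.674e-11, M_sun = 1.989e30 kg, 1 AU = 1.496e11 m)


M = 2.0 * 1.989e30 kg = 3.978e+30 kg; r = 11.5 AU * 1.496e11 m/AU = 1.7204e+12 m. U = -GM*m/r = -(6.674e-11 * 3.978e+30 * 5000.0) / 1.7204e+12 = -7.716e+11

-7.716e+11 J


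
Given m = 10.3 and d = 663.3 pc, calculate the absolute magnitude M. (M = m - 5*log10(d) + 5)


M = m - 5*log10(d) + 5 = 10.3 - 5*log10(663.3) + 5 = 1.1915

1.1915


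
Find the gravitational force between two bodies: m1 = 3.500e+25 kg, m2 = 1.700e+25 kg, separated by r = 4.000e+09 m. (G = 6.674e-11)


F = G*m1*m2/r^2 = 6.674e-11 * 3.500e+25 * 1.700e+25 / (4.000e+09)^2 = 6.674e-11 * 5.950e+50 / 1.600e+19 = 2.482e+21

2.482e+21 N


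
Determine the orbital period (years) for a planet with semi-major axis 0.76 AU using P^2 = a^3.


P = a^(3/2) = 0.76^1.5 = 0.6626

0.6626 years


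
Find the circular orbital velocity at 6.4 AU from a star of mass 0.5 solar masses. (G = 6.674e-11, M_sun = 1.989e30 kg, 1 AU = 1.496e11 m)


v = sqrt(GM/r) = sqrt(6.674e-11 * 9.945e+29 / 9.574e+11) = 8326.0634

8326.0634 m/s


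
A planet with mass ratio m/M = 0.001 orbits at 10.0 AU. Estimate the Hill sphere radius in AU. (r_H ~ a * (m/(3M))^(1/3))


r_H = a * (m/3M)^(1/3) = 10.0 * (0.001/3)^(1/3) = 0.6934

0.6934 AU


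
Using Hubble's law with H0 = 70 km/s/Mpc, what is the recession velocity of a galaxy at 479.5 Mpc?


v = H0 * d = 70 * 479.5 = 33565.0

33565.0 km/s


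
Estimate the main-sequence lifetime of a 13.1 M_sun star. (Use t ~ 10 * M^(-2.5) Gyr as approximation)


t = 10 * M^(-2.5) = 10 * 13.1^(-2.5) = 0.0161

0.0161 Gyr


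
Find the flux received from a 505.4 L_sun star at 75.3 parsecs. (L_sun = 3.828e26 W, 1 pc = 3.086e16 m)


F = L / (4*pi*d^2) = 1.935e+29 / (4*pi*(2.324e+18)^2) = 2.851e-09

2.851e-09 W/m^2


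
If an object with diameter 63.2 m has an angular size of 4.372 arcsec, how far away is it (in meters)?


D = size / theta_rad, theta_rad = 4.372 * pi/(180*3600) = 2.120e-05, D = 2.982e+06

2.982e+06 m


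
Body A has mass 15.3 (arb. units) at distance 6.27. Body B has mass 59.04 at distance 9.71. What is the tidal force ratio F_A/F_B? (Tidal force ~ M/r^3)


Ratio = (M1/r1^3) / (M2/r2^3) = (15.3/6.27^3) / (59.04/9.71^3) = 0.9625

0.9625


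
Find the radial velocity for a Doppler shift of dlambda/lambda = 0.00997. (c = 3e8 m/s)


v = (dlambda/lambda) * c = 0.00997 * 3e8 = 2.991e+06

2.991e+06 m/s


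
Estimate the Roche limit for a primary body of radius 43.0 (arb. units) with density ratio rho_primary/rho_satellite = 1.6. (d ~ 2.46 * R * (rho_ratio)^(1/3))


d_Roche = 2.46 * 43.0 * 1.6^(1/3) = 123.721

123.721


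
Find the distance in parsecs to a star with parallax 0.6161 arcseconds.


d = 1/p = 1/0.6161 = 1.6231

1.6231 pc


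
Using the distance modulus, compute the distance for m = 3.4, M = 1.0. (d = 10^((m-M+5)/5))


d = 10^((m - M + 5)/5) = 10^((3.4 - 1.0 + 5)/5) = 30.1995

30.1995 pc


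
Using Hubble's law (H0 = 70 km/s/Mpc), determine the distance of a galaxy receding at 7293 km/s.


d = v / H0 = 7293 / 70 = 104.1857

104.1857 Mpc


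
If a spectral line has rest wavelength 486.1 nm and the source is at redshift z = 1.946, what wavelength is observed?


lam_obs = lam_emit * (1 + z) = 486.1 * (1 + 1.946) = 1432.0506

1432.0506 nm


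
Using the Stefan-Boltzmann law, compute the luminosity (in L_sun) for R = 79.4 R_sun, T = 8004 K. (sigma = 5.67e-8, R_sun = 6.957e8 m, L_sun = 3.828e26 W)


R = 79.4 * 6.957e8 m = 5.523858e+10 m. L = 4*pi*R^2*sigma*T^4 = 4*pi*(5.523858e+10)^2 * 5.67e-8 * 8004^4 = 8.922904695e+30 W. L/L_sun = 8.922904695e+30 / 3.828e26 = 23309.5734

23309.5734 L_sun


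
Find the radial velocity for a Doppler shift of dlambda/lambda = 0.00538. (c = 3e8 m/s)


v = (dlambda/lambda) * c = 0.00538 * 3e8 = 1.614e+06

1.614e+06 m/s


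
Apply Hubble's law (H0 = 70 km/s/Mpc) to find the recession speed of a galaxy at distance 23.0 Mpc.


v = H0 * d = 70 * 23.0 = 1610.0

1610.0 km/s


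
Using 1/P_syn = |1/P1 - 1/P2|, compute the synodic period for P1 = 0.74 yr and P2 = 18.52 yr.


1/P_syn = |1/P1 - 1/P2| = |1/0.74 - 1/18.52| => P_syn = 0.7708

0.7708 years


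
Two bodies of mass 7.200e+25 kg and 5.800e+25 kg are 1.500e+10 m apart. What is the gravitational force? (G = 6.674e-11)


F = G*m1*m2/r^2 = 6.674e-11 * 7.200e+25 * 5.800e+25 / (1.500e+10)^2 = 6.674e-11 * 4.176e+51 / 2.250e+20 = 1.239e+21

1.239e+21 N


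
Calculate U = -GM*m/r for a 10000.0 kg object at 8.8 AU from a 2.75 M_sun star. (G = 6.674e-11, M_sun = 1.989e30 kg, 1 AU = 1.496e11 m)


M = 2.75 * 1.989e30 kg = 5.46975e+30 kg; r = 8.8 AU * 1.496e11 m/AU = 1.31648e+12 m. U = -GM*m/r = -(6.674e-11 * 5.46975e+30 * 10000.0) / 1.31648e+12 = -2.773e+12

-2.773e+12 J


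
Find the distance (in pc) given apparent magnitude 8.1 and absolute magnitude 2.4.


d = 10^((m - M + 5)/5) = 10^((8.1 - 2.4 + 5)/5) = 138.0384

138.0384 pc


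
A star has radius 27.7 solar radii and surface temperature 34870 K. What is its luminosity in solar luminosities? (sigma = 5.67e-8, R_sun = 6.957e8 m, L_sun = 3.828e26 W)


R = 27.7 * 6.957e8 m = 1.927089e+10 m. L = 4*pi*R^2*sigma*T^4 = 4*pi*(1.927089e+10)^2 * 5.67e-8 * 34870^4 = 3.912048742e+32 W. L/L_sun = 3.912048742e+32 / 3.828e26 = 1.022e+06

1.022e+06 L_sun


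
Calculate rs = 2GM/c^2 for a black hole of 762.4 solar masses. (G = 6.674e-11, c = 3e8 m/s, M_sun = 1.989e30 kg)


M = 762.4 * 1.989e30 kg = 1.5164136e+33 kg. rs = 2GM/c^2 = 2 * 6.674e-11 * 1.5164136e+33 / (3e8)^2 = 2.249e+06

2.249e+06 m


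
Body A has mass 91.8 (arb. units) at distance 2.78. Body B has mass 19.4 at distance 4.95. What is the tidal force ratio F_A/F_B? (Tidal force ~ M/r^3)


Ratio = (M1/r1^3) / (M2/r2^3) = (91.8/2.78^3) / (19.4/4.95^3) = 26.713

26.713


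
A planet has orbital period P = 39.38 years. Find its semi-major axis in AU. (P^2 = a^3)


a = P^(2/3) = 39.38^(2/3) = 11.5749

11.5749 AU


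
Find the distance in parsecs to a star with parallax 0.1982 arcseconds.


d = 1/p = 1/0.1982 = 5.0454

5.0454 pc


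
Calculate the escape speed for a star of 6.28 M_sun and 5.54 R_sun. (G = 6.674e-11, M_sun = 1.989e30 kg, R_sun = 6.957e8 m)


M = 6.28 * 1.989e30 kg = 1.249092e+31 kg; R = 5.54 * 6.957e8 m = 3.854178e+09 m. v_esc = sqrt(2GM/R) = sqrt(2 * 6.674e-11 * 1.249092e+31 / 3.854178e+09) = 657717.547

657717.547 m/s


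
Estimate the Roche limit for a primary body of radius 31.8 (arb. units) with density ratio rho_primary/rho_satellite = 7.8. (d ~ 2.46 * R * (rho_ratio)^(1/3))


d_Roche = 2.46 * 31.8 * 7.8^(1/3) = 155.1412

155.1412


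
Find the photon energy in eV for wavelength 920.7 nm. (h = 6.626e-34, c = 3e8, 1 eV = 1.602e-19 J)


E = hc/lambda = 6.626e-34 * 3e8 / 9.207e-07 = 2.159e-19 J = 1.3477 eV

1.3477 eV


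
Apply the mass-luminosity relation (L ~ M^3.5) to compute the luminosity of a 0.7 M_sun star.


L/L_sun = (M/M_sun)^3.5 = 0.7^3.5 = 0.287

0.287 L_sun


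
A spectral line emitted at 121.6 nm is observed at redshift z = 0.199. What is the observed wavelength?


lam_obs = lam_emit * (1 + z) = 121.6 * (1 + 0.199) = 145.7984

145.7984 nm


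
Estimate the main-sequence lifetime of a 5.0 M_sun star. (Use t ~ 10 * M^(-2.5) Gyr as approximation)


t = 10 * M^(-2.5) = 10 * 5.0^(-2.5) = 0.1789

0.1789 Gyr


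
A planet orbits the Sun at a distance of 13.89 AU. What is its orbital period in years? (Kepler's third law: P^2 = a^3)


P = a^(3/2) = 13.89^1.5 = 51.767

51.767 years


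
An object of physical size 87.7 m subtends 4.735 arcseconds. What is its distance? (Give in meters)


D = size / theta_rad, theta_rad = 4.735 * pi/(180*3600) = 2.296e-05, D = 3.820e+06

3.820e+06 m


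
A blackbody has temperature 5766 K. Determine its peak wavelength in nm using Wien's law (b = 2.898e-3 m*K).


lam_max = b / T = 2.898e-3 / 5766 = 5.026e-07 m = 502.6015 nm

502.6015 nm


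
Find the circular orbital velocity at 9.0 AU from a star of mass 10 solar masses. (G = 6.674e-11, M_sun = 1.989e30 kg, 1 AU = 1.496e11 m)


v = sqrt(GM/r) = sqrt(6.674e-11 * 1.989e+31 / 1.346e+12) = 31399.5512

31399.5512 m/s


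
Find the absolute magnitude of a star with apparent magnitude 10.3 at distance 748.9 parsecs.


M = m - 5*log10(d) + 5 = 10.3 - 5*log10(748.9) + 5 = 0.9279

0.9279


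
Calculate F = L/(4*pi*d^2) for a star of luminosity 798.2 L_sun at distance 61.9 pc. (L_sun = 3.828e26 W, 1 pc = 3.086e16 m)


F = L / (4*pi*d^2) = 3.056e+29 / (4*pi*(1.910e+18)^2) = 6.663e-09

6.663e-09 W/m^2


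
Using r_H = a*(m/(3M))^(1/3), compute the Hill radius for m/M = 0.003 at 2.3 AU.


r_H = a * (m/3M)^(1/3) = 2.3 * (0.003/3)^(1/3) = 0.23

0.23 AU


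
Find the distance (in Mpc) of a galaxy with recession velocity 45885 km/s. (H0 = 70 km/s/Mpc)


d = v / H0 = 45885 / 70 = 655.5

655.5 Mpc


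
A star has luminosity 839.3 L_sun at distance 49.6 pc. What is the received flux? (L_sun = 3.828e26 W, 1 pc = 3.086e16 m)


F = L / (4*pi*d^2) = 3.213e+29 / (4*pi*(1.531e+18)^2) = 1.091e-08

1.091e-08 W/m^2


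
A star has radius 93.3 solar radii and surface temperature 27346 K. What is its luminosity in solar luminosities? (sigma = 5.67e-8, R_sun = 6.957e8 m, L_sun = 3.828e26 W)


R = 93.3 * 6.957e8 m = 6.490881e+10 m. L = 4*pi*R^2*sigma*T^4 = 4*pi*(6.490881e+10)^2 * 5.67e-8 * 27346^4 = 1.67870914e+33 W. L/L_sun = 1.67870914e+33 / 3.828e26 = 4.385e+06

4.385e+06 L_sun


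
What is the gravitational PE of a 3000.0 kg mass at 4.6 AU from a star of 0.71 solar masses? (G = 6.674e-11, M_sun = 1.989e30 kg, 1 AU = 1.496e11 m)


M = 0.71 * 1.989e30 kg = 1.41219e+30 kg; r = 4.6 AU * 1.496e11 m/AU = 6.8816e+11 m. U = -GM*m/r = -(6.674e-11 * 1.41219e+30 * 3000.0) / 6.8816e+11 = -4.109e+11

-4.109e+11 J


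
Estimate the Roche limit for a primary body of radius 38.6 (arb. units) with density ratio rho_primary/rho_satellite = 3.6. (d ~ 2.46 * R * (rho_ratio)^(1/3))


d_Roche = 2.46 * 38.6 * 3.6^(1/3) = 145.5314

145.5314


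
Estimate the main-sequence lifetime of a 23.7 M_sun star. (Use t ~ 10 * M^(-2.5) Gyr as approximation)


t = 10 * M^(-2.5) = 10 * 23.7^(-2.5) = 0.0037

0.0037 Gyr


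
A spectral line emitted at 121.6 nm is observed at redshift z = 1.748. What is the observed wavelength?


lam_obs = lam_emit * (1 + z) = 121.6 * (1 + 1.748) = 334.1568

334.1568 nm


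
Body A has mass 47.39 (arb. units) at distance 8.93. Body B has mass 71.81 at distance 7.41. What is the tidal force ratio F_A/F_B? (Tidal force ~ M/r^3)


Ratio = (M1/r1^3) / (M2/r2^3) = (47.39/8.93^3) / (71.81/7.41^3) = 0.3771

0.3771


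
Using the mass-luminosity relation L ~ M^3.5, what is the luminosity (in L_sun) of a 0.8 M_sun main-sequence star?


L/L_sun = (M/M_sun)^3.5 = 0.8^3.5 = 0.4579

0.4579 L_sun


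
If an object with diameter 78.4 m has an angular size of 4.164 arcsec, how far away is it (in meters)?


D = size / theta_rad, theta_rad = 4.164 * pi/(180*3600) = 2.019e-05, D = 3.884e+06

3.884e+06 m


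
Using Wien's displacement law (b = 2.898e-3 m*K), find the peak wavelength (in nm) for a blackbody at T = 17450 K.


lam_max = b / T = 2.898e-3 / 17450 = 1.661e-07 m = 166.0745 nm

166.0745 nm


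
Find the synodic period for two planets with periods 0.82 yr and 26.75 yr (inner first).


1/P_syn = |1/P1 - 1/P2| = |1/0.82 - 1/26.75| => P_syn = 0.8459

0.8459 years


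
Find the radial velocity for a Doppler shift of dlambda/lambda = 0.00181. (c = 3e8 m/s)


v = (dlambda/lambda) * c = 0.00181 * 3e8 = 543000.0

543000.0 m/s


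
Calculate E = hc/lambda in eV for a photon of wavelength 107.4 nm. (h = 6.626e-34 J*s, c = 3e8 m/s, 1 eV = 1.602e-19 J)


E = hc/lambda = 6.626e-34 * 3e8 / 1.074e-07 = 1.851e-18 J = 11.5533 eV

11.5533 eV


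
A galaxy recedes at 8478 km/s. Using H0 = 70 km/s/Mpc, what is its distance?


d = v / H0 = 8478 / 70 = 121.1143

121.1143 Mpc


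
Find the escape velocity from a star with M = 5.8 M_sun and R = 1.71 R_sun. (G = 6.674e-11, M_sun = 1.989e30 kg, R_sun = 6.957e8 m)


M = 5.8 * 1.989e30 kg = 1.15362e+31 kg; R = 1.71 * 6.957e8 m = 1.189647e+09 m. v_esc = sqrt(2GM/R) = sqrt(2 * 6.674e-11 * 1.15362e+31 / 1.189647e+09) = 1.138e+06

1.138e+06 m/s


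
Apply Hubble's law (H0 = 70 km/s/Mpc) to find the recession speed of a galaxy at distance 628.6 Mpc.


v = H0 * d = 70 * 628.6 = 44002.0

44002.0 km/s


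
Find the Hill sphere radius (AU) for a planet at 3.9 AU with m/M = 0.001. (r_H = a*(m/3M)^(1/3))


r_H = a * (m/3M)^(1/3) = 3.9 * (0.001/3)^(1/3) = 0.2704

0.2704 AU


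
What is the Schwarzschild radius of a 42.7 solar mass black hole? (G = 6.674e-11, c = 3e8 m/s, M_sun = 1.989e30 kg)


M = 42.7 * 1.989e30 kg = 8.49303e+31 kg. rs = 2GM/c^2 = 2 * 6.674e-11 * 8.49303e+31 / (3e8)^2 = 125961.0716

125961.0716 m


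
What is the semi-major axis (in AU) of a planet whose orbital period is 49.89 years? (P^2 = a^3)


a = P^(2/3) = 49.89^(2/3) = 13.5522

13.5522 AU


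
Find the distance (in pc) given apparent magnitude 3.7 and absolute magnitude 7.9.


d = 10^((m - M + 5)/5) = 10^((3.7 - 7.9 + 5)/5) = 1.4454

1.4454 pc


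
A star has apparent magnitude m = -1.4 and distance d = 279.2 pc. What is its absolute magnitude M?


M = m - 5*log10(d) + 5 = -1.4 - 5*log10(279.2) + 5 = -8.6296

-8.6296


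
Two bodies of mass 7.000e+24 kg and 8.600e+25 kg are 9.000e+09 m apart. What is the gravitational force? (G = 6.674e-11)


F = G*m1*m2/r^2 = 6.674e-11 * 7.000e+24 * 8.600e+25 / (9.000e+09)^2 = 6.674e-11 * 6.020e+50 / 8.100e+19 = 4.960e+20

4.960e+20 N


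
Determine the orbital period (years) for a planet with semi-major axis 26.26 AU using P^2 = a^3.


P = a^(3/2) = 26.26^1.5 = 134.5681

134.5681 years


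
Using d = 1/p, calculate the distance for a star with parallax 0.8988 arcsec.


d = 1/p = 1/0.8988 = 1.1126

1.1126 pc


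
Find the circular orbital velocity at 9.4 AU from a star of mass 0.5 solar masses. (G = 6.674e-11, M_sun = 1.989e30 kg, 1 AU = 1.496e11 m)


v = sqrt(GM/r) = sqrt(6.674e-11 * 9.945e+29 / 1.406e+12) = 6870.1429

6870.1429 m/s


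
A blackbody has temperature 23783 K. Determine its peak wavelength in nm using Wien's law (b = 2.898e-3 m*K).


lam_max = b / T = 2.898e-3 / 23783 = 1.219e-07 m = 121.8517 nm

121.8517 nm


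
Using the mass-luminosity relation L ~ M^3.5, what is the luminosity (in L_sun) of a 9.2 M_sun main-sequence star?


L/L_sun = (M/M_sun)^3.5 = 9.2^3.5 = 2361.8776

2361.8776 L_sun


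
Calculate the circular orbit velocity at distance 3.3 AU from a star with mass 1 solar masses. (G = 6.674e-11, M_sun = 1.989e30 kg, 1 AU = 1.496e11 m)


v = sqrt(GM/r) = sqrt(6.674e-11 * 1.989e+30 / 4.937e+11) = 16397.8808

16397.8808 m/s


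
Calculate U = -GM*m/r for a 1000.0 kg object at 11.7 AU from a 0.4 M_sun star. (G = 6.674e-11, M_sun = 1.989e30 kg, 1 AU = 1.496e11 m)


M = 0.4 * 1.989e30 kg = 7.956e+29 kg; r = 11.7 AU * 1.496e11 m/AU = 1.75032e+12 m. U = -GM*m/r = -(6.674e-11 * 7.956e+29 * 1000.0) / 1.75032e+12 = -3.034e+10

-3.034e+10 J


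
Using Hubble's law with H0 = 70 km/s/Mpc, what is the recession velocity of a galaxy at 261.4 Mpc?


v = H0 * d = 70 * 261.4 = 18298.0

18298.0 km/s


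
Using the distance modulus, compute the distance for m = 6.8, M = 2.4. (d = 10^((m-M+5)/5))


d = 10^((m - M + 5)/5) = 10^((6.8 - 2.4 + 5)/5) = 75.8578

75.8578 pc


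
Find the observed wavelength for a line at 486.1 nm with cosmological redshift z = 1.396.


lam_obs = lam_emit * (1 + z) = 486.1 * (1 + 1.396) = 1164.6956

1164.6956 nm


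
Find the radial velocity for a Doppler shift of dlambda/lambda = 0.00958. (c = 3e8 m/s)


v = (dlambda/lambda) * c = 0.00958 * 3e8 = 2.874e+06

2.874e+06 m/s


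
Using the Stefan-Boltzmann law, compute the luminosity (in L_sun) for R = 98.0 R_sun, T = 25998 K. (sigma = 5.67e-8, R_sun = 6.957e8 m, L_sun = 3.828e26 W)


R = 98.0 * 6.957e8 m = 6.81786e+10 m. L = 4*pi*R^2*sigma*T^4 = 4*pi*(6.81786e+10)^2 * 5.67e-8 * 25998^4 = 1.513034527e+33 W. L/L_sun = 1.513034527e+33 / 3.828e26 = 3.953e+06

3.953e+06 L_sun


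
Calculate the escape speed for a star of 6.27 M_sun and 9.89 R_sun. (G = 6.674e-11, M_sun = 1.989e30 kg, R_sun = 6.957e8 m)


M = 6.27 * 1.989e30 kg = 1.247103e+31 kg; R = 9.89 * 6.957e8 m = 6.880473e+09 m. v_esc = sqrt(2GM/R) = sqrt(2 * 6.674e-11 * 1.247103e+31 / 6.880473e+09) = 491869.7491

491869.7491 m/s


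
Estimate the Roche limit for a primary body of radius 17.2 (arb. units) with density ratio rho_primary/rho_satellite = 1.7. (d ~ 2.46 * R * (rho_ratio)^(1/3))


d_Roche = 2.46 * 17.2 * 1.7^(1/3) = 50.4987

50.4987


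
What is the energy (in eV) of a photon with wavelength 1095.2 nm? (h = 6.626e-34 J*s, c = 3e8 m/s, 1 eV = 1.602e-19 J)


E = hc/lambda = 6.626e-34 * 3e8 / 1.095e-06 = 1.815e-19 J = 1.133 eV

1.133 eV


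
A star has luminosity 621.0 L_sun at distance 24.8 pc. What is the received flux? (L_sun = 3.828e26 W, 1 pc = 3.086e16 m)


F = L / (4*pi*d^2) = 2.377e+29 / (4*pi*(7.653e+17)^2) = 3.230e-08

3.230e-08 W/m^2


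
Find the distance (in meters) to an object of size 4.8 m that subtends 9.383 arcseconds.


D = size / theta_rad, theta_rad = 9.383 * pi/(180*3600) = 4.549e-05, D = 105517.5392

105517.5392 m


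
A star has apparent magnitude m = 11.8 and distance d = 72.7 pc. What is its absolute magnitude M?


M = m - 5*log10(d) + 5 = 11.8 - 5*log10(72.7) + 5 = 7.4923

7.4923


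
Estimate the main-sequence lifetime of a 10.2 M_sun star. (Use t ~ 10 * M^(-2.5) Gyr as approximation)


t = 10 * M^(-2.5) = 10 * 10.2^(-2.5) = 0.0301

0.0301 Gyr


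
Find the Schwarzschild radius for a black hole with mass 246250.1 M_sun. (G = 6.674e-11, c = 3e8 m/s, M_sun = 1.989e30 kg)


M = 246250.1 * 1.989e30 kg = 4.897914489e+35 kg. rs = 2GM/c^2 = 2 * 6.674e-11 * 4.897914489e+35 / (3e8)^2 = 7.264e+08

7.264e+08 m


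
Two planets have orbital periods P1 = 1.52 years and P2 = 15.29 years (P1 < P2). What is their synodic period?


1/P_syn = |1/P1 - 1/P2| = |1/1.52 - 1/15.29| => P_syn = 1.6878

1.6878 years


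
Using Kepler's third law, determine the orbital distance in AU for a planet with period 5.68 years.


a = P^(2/3) = 5.68^(2/3) = 3.1835

3.1835 AU


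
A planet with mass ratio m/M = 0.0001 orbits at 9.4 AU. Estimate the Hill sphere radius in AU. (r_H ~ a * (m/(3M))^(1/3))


r_H = a * (m/3M)^(1/3) = 9.4 * (0.0001/3)^(1/3) = 0.3025

0.3025 AU


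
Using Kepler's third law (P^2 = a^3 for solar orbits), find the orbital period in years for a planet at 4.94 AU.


P = a^(3/2) = 4.94^1.5 = 10.9797

10.9797 years


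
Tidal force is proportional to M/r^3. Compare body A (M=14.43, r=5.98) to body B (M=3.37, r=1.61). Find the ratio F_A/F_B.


Ratio = (M1/r1^3) / (M2/r2^3) = (14.43/5.98^3) / (3.37/1.61^3) = 0.0836

0.0836


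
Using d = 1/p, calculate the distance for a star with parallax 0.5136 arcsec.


d = 1/p = 1/0.5136 = 1.947

1.947 pc


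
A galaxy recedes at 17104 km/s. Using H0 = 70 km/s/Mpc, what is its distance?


d = v / H0 = 17104 / 70 = 244.3429

244.3429 Mpc


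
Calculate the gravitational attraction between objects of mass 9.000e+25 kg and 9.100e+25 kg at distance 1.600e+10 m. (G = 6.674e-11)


F = G*m1*m2/r^2 = 6.674e-11 * 9.000e+25 * 9.100e+25 / (1.600e+10)^2 = 6.674e-11 * 8.190e+51 / 2.560e+20 = 2.135e+21

2.135e+21 N


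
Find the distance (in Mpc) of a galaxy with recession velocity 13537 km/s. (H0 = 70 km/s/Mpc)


d = v / H0 = 13537 / 70 = 193.3857

193.3857 Mpc


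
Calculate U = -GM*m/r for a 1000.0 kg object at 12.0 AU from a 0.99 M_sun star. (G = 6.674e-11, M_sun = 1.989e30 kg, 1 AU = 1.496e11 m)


M = 0.99 * 1.989e30 kg = 1.96911e+30 kg; r = 12.0 AU * 1.496e11 m/AU = 1.7952e+12 m. U = -GM*m/r = -(6.674e-11 * 1.96911e+30 * 1000.0) / 1.7952e+12 = -7.321e+10

-7.321e+10 J


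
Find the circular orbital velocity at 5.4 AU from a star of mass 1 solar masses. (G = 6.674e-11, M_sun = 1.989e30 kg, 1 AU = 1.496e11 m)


v = sqrt(GM/r) = sqrt(6.674e-11 * 1.989e+30 / 8.078e+11) = 12818.8131

12818.8131 m/s


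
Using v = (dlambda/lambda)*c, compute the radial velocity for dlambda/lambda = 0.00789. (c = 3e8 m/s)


v = (dlambda/lambda) * c = 0.00789 * 3e8 = 2.367e+06

2.367e+06 m/s


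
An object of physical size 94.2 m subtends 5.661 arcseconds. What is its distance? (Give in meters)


D = size / theta_rad, theta_rad = 5.661 * pi/(180*3600) = 2.745e-05, D = 3.432e+06

3.432e+06 m


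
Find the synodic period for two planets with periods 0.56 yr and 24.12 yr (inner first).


1/P_syn = |1/P1 - 1/P2| = |1/0.56 - 1/24.12| => P_syn = 0.5733

0.5733 years


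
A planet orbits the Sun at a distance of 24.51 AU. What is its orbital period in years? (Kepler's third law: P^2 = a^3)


P = a^(3/2) = 24.51^1.5 = 121.3431

121.3431 years


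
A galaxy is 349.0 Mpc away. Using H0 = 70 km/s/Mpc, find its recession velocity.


v = H0 * d = 70 * 349.0 = 24430.0

24430.0 km/s


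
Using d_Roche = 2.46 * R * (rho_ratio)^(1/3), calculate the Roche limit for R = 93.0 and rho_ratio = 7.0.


d_Roche = 2.46 * 93.0 * 7.0^(1/3) = 437.6404

437.6404


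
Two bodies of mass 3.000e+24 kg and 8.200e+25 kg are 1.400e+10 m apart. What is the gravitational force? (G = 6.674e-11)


F = G*m1*m2/r^2 = 6.674e-11 * 3.000e+24 * 8.200e+25 / (1.400e+10)^2 = 6.674e-11 * 2.460e+50 / 1.960e+20 = 8.377e+19

8.377e+19 N


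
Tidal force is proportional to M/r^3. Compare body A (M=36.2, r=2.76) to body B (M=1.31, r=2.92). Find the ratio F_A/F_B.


Ratio = (M1/r1^3) / (M2/r2^3) = (36.2/2.76^3) / (1.31/2.92^3) = 32.7234

32.7234


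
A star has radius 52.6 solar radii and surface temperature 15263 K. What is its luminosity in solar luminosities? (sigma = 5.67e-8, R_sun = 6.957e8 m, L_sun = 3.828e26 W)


R = 52.6 * 6.957e8 m = 3.659382e+10 m. L = 4*pi*R^2*sigma*T^4 = 4*pi*(3.659382e+10)^2 * 5.67e-8 * 15263^4 = 5.178071403e+31 W. L/L_sun = 5.178071403e+31 / 3.828e26 = 135268.323

135268.323 L_sun


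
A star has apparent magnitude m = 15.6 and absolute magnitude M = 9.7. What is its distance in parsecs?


d = 10^((m - M + 5)/5) = 10^((15.6 - 9.7 + 5)/5) = 151.3561

151.3561 pc


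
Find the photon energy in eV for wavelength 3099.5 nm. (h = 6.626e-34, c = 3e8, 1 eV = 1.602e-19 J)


E = hc/lambda = 6.626e-34 * 3e8 / 3.100e-06 = 6.413e-20 J = 0.4003 eV

0.4003 eV


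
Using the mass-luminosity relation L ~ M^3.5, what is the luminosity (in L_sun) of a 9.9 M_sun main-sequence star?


L/L_sun = (M/M_sun)^3.5 = 9.9^3.5 = 3052.9745

3052.9745 L_sun


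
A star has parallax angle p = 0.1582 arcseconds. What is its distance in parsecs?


d = 1/p = 1/0.1582 = 6.3211

6.3211 pc


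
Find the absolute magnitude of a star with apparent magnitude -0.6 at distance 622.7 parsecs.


M = m - 5*log10(d) + 5 = -0.6 - 5*log10(622.7) + 5 = -9.5714

-9.5714


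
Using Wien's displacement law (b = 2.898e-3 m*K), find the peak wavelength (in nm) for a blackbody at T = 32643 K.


lam_max = b / T = 2.898e-3 / 32643 = 8.878e-08 m = 88.7786 nm

88.7786 nm


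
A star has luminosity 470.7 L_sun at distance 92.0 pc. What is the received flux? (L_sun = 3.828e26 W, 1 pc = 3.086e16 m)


F = L / (4*pi*d^2) = 1.802e+29 / (4*pi*(2.839e+18)^2) = 1.779e-09

1.779e-09 W/m^2


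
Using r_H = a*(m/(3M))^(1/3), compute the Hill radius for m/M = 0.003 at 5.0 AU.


r_H = a * (m/3M)^(1/3) = 5.0 * (0.003/3)^(1/3) = 0.5

0.5 AU


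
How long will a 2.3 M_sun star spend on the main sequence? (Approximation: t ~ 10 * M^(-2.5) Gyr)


t = 10 * M^(-2.5) = 10 * 2.3^(-2.5) = 1.2465

1.2465 Gyr


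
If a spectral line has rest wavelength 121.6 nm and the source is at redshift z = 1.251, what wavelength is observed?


lam_obs = lam_emit * (1 + z) = 121.6 * (1 + 1.251) = 273.7216

273.7216 nm


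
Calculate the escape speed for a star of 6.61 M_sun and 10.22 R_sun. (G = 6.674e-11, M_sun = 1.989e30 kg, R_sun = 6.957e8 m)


M = 6.61 * 1.989e30 kg = 1.314729e+31 kg; R = 10.22 * 6.957e8 m = 7.110054e+09 m. v_esc = sqrt(2GM/R) = sqrt(2 * 6.674e-11 * 1.314729e+31 / 7.110054e+09) = 496809.3614

496809.3614 m/s


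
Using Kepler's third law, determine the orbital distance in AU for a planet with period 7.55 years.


a = P^(2/3) = 7.55^(2/3) = 3.8486

3.8486 AU


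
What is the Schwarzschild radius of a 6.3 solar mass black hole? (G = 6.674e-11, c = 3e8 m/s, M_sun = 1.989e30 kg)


M = 6.3 * 1.989e30 kg = 1.25307e+31 kg. rs = 2GM/c^2 = 2 * 6.674e-11 * 1.25307e+31 / (3e8)^2 = 18584.4204

18584.4204 m


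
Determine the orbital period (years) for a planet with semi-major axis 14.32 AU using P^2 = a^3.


P = a^(3/2) = 14.32^1.5 = 54.1894

54.1894 years


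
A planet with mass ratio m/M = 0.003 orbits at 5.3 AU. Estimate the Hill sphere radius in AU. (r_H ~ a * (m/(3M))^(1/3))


r_H = a * (m/3M)^(1/3) = 5.3 * (0.003/3)^(1/3) = 0.53

0.53 AU


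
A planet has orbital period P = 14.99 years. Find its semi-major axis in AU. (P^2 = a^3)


a = P^(2/3) = 14.99^(2/3) = 6.0795

6.0795 AU


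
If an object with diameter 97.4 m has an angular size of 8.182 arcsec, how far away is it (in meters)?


D = size / theta_rad, theta_rad = 8.182 * pi/(180*3600) = 3.967e-05, D = 2.455e+06

2.455e+06 m
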